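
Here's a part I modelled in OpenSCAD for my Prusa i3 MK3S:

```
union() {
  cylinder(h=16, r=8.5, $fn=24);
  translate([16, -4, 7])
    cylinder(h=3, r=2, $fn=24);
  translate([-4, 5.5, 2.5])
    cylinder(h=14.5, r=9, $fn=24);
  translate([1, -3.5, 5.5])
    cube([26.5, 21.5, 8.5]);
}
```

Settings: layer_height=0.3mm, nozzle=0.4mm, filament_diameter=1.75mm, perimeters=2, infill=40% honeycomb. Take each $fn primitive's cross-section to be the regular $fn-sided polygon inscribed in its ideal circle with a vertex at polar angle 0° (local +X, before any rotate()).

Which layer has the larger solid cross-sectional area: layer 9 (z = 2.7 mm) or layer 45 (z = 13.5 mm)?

layer 45 (z = 13.5 mm)

Layer 9 (z = 2.7): the cylinder: section is a regular 24-gon, circumradius r=8.5 (area = (24/2)·8.500²·sin(360°/24) = 224.40 mm²); the cylinder at (16, -4) is absent (z outside [7, 10]); the cylinder at (-4, 5.5): section is a regular 24-gon, circumradius r=9 (area = (24/2)·9.000²·sin(360°/24) = 251.57 mm²); the cube at (1, -3.5) is not intersected at this z (z outside [5.5, 14]); Merging all regions: the regions partially overlap — summed areas 475.97 mm² minus the doubly-counted overlap 122.39 mm² gives 353.57 mm² — area = 353.57 mm². So its area = 353.57 mm². Layer 45 (z = 13.5): the cylinder: section is a regular 24-gon, circumradius r=8.5 (area = (24/2)·8.500²·sin(360°/24) = 224.40 mm²); the cylinder at (16, -4) is not intersected at this z (z outside [7, 10]); the cylinder at (-4, 5.5): section is a regular 24-gon, circumradius r=9 (area = (24/2)·9.000²·sin(360°/24) = 251.57 mm²); the cube at (1, -3.5) (footprint 26.5×21.5) is included at this height (area 569.75 mm²); Taking the union: the regions partially overlap — summed areas 1045.72 mm² minus the doubly-counted overlap 206.76 mm² gives 838.96 mm² — area = 838.96 mm². So its area = 838.96 mm². Layer 45 is larger (838.96 vs 353.57 mm²).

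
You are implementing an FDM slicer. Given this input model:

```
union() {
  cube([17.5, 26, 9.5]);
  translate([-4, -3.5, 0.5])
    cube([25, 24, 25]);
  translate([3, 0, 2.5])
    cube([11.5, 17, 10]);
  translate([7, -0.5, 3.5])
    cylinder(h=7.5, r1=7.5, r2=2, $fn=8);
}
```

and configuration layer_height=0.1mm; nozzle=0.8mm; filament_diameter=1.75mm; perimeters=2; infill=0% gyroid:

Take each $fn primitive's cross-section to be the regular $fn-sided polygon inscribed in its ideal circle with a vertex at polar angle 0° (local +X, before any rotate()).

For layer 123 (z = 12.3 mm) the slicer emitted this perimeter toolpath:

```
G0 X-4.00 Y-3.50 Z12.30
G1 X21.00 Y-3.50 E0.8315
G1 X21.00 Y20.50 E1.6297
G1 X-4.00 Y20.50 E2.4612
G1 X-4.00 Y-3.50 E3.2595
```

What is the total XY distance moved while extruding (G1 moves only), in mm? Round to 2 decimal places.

Sum the Euclidean lengths of each G1 segment: total = 98.00 mm.

98.00 mm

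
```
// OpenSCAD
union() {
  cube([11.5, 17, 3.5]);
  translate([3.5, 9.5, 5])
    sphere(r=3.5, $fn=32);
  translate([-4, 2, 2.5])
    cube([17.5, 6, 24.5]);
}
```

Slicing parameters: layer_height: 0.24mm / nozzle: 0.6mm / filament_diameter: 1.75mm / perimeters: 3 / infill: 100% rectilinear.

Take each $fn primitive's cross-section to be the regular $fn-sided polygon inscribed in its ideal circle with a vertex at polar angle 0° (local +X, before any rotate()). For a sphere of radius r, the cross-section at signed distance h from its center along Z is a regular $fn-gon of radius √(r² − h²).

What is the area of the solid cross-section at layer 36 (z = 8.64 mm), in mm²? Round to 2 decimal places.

At z = 8.64 mm: the cube is not intersected at this z (z outside [0, 3.5]); the sphere at (3.5, 9.5) is not intersected at this z (|z−center|=3.640 > r=3.5); the cube at (-4, 2) is present — its section is the full 17.5×6 rectangle (area 105.00 mm²); Combining (union): only the 17.5×6 cube at (-4, 2) is present, so the union is just that shape — area = 105.00 mm². Overall, the cross-section is a single solid region. Net area = 105.00 mm².

105.00 mm²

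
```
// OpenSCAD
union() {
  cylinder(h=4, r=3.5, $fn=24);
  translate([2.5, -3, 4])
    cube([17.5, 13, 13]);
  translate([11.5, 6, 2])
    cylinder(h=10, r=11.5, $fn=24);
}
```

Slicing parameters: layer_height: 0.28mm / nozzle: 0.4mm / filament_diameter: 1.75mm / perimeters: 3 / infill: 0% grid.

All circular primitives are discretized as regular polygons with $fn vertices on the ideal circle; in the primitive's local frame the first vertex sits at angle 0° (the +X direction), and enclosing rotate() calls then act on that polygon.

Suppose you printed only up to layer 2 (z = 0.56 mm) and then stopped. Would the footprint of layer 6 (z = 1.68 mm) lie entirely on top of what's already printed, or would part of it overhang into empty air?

Compare the two slices. At z = 0.56: the r=3.5 cylinder contributes a regular 24-gon of circumradius 3.5 (area = (24/2)·3.500²·sin(360°/24) = 38.05 mm²); the cube at (2.5, -3) is not intersected at this z (z outside [4, 17]); the cylinder at (11.5, 6) is absent (z outside [2, 12]); Combining (union): only the r=3.5 cylinder is present, so the union is just that shape — area = 38.05 mm². At z = 1.68: the r=3.5 cylinder gives a regular 24-gon of circumradius 3.5 (constant along its height) (area = (24/2)·3.500²·sin(360°/24) = 38.05 mm²); the cube at (2.5, -3) is absent (z outside [4, 17]); the cylinder at (11.5, 6) does not reach this height (z outside [2, 12]); Merging all regions: only the r=3.5 cylinder is present, so the union is just that shape — area = 38.05 mm². Checking containment: the cross-section at z = 1.68 is a subset of the cross-section at z = 0.56.

entirely on top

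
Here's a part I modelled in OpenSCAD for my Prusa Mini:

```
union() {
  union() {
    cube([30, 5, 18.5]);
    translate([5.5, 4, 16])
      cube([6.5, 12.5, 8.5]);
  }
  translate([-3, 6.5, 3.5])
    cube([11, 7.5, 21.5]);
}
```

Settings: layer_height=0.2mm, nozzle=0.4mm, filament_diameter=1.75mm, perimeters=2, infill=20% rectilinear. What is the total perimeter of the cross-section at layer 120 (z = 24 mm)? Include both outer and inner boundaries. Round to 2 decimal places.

55.00 mm

At z = 24 mm: the cube does not reach this height (z outside [0, 18.5]); the cube at (5.5, 4) (footprint 6.5×12.5) is included at this height (perimeter 38.00 mm); Merging all regions: only the 6.5×12.5 cube at (5.5, 4) is present, so the union is just that shape — boundary = 38.00 mm; the 11×7.5 cube at (-3, 6.5) contributes its full rectangle (perimeter 37.00 mm); Merging all regions: the regions partially overlap (shared area 18.75 mm²), so the edge portions inside another operand are dropped and the merged outline is re-measured after clipping — boundary = 55.00 mm. Overall, the cross-section is a single solid region. Total boundary length (outer) = 55.00 mm.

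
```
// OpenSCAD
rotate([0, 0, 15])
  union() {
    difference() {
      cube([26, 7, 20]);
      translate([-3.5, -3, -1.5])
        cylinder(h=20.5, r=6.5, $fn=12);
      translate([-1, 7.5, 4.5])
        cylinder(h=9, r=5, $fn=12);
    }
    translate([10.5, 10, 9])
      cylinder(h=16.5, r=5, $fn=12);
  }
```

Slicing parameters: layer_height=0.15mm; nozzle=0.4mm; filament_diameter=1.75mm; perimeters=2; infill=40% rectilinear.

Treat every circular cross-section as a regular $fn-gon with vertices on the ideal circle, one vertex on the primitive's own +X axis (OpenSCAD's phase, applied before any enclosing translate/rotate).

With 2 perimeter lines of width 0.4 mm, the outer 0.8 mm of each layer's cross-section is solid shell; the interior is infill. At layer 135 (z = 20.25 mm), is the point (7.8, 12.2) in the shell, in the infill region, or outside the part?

At z = 20.25 mm: the cube does not reach this height (z outside [0, 20]); the cylinder at (-3.5, -3) does not reach this height (z outside [-1.5, 19]); the cylinder at (-1, 7.5) is not intersected at this z (z outside [4.5, 13.5]); Taking the first minus the rest: the first operand is absent here, so nothing remains; the cylinder at (10.5, 10): section is a regular 12-gon, circumradius r=5; Merging all regions: only the r=5 cylinder at (10.5, 10) is present, so the union is just that shape — 1 connected region; (rotated 15° about Z; rotation is an isometry so areas/perimeters/island counts are preserved). Overall, the cross-section is a single solid region. Undo the 15° rotation: the query point maps to (10.692, 9.766) in the un-rotated model frame. The nearest boundary edge runs (13.00, 5.67)→(14.83, 7.50); distance from the point to it = 4.53 mm. The point is inside the cross-section and 4.53 mm from the nearest boundary — more than the 0.8 mm shell width (2 × 0.4), so it's in the infill interior.

infill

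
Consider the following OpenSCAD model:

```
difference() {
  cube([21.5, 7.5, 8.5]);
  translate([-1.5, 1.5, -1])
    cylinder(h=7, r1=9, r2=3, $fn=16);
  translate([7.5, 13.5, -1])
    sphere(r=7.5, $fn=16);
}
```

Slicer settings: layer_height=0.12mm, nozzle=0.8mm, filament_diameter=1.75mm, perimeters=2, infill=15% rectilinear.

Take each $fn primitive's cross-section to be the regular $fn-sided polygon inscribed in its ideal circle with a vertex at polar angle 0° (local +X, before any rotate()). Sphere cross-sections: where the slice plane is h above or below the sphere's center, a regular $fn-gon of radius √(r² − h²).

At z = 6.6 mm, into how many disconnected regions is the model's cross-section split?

1

At z = 6.6 mm: the 21.5×7.5 cube contributes its full rectangle; the cone at (-1.5, 1.5) is not intersected at this z (z outside [-1, 6]); the sphere at (7.5, 13.5) does not reach this height (|z−center|=7.600 > r=7.5); Subtracting the remaining from the first: none of the subtracted shapes is present at this height, so the 21.5×7.5 cube is unchanged — 1 connected region. The result has 1 disconnected region.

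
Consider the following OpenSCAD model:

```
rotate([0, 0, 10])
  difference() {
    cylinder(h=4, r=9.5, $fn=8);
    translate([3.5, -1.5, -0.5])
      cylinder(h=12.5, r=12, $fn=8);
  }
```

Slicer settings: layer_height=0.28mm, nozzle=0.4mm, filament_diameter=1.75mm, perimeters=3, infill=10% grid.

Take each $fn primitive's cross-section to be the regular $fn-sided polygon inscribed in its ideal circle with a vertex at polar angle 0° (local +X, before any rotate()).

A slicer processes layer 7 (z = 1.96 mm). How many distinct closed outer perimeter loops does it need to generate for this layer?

1

At z = 1.96 mm: the r=9.5 cylinder contributes a regular 8-gon of circumradius 9.5; the r=12 cylinder at (3.5, -1.5) contributes a regular 8-gon of circumradius 12; Subtracting the remaining from the first: starting from the r=9.5 cylinder, the r=12 cylinder at (3.5, -1.5) partially overlaps it — only the 237.89 mm² overlap (of its 407.29 mm²) is removed, clipping the outline — 1 connected region; (rotated 10° about Z; rotation is an isometry so areas/perimeters/island counts are preserved). The result has 1 disconnected region.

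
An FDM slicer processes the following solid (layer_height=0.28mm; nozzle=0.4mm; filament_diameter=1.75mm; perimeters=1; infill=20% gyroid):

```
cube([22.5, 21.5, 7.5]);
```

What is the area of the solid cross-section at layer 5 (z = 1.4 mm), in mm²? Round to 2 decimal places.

483.75 mm²

At z = 1.4 mm: the cube (footprint 22.5×21.5) is included at this height (area 483.75 mm²). Overall, the cross-section is a single solid region. Net area = 483.75 mm².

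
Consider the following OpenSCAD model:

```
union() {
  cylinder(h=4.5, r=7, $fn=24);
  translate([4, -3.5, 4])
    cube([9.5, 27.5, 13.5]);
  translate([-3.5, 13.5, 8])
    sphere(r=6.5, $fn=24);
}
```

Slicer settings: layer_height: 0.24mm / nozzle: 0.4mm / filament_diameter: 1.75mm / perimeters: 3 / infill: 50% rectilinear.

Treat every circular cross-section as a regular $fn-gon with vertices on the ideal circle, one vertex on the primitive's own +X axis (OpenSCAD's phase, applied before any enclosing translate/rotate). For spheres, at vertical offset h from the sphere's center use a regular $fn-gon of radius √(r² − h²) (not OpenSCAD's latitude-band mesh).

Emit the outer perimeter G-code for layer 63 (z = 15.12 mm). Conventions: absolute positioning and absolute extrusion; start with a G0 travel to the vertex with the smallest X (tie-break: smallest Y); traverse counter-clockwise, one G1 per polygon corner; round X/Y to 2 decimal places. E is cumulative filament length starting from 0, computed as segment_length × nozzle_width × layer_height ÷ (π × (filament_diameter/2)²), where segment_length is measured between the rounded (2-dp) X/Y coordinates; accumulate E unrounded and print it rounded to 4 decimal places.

At z = 15.12 mm: the cylinder is absent (z outside [0, 4.5]); the cube at (4, -3.5) (footprint 9.5×27.5) is included at this height; the sphere at (-3.5, 13.5) is not intersected at this z (|z−center|=7.120 > r=6.5); Taking the union: only the 9.5×27.5 cube at (4, -3.5) is present, so the union is just that shape — 1 connected region. The outline is a single polygon with 4 vertices. Extrusion per mm of travel: 0.4 × 0.24 / (π × 0.875²) = 0.039912. Accumulating E over each segment gives final E = 2.9535.

G0 X4.00 Y-3.50 Z15.12
G1 X13.50 Y-3.50 E0.3792
G1 X13.50 Y24.00 E1.4767
G1 X4.00 Y24.00 E1.8559
G1 X4.00 Y-3.50 E2.9535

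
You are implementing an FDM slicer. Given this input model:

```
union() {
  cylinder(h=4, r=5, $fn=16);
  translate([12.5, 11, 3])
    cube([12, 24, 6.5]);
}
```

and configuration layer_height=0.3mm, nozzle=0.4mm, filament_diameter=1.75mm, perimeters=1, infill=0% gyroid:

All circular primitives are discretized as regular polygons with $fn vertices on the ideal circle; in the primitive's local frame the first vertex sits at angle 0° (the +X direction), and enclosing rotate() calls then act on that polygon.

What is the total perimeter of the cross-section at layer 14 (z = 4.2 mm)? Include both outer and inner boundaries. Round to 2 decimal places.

At z = 4.2 mm: the cylinder is not intersected at this z (z outside [0, 4]); the 12×24 cube at (12.5, 11) contributes its full rectangle (perimeter 72.00 mm); Merging all regions: only the 12×24 cube at (12.5, 11) is present, so the union is just that shape — boundary = 72.00 mm. Overall, the cross-section is a single solid region. Total boundary length (outer) = 72.00 mm.

72.00 mm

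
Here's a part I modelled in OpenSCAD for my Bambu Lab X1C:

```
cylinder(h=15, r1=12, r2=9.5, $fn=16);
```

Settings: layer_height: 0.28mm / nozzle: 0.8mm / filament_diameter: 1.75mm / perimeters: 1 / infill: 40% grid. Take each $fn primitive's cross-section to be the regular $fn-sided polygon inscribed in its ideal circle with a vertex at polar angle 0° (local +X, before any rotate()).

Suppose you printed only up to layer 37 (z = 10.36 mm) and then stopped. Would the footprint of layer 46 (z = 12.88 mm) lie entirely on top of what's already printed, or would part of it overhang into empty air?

entirely on top

Compare the two slices. At z = 10.36: the cone: at t=0.691 of its height the radius interpolates to r₁+(r₂−r₁)t = 10.273, giving a regular 16-gon of that circumradius (area = (16/2)·10.273²·sin(360°/16) = 323.11 mm²). At z = 12.88: the cone (r1=12→r2=9.5) has section circumradius 9.853 here — a regular 16-gon (area = (16/2)·9.853²·sin(360°/16) = 297.23 mm²). Checking containment: the cross-section at z = 12.88 is a subset of the cross-section at z = 10.36.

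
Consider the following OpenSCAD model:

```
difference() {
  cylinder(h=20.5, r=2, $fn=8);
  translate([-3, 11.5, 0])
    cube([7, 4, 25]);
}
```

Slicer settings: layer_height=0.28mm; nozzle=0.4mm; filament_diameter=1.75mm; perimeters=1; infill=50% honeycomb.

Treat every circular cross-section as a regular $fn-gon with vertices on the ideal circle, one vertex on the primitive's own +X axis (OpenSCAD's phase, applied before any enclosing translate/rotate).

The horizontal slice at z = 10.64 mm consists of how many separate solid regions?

1

At z = 10.64 mm: the r=2 cylinder gives a regular 8-gon of circumradius 2 (constant along its height); the cube at (-3, 11.5) (footprint 7×4) is included at this height; After the difference (first − rest): starting from the r=2 cylinder, the 7×4 cube at (-3, 11.5) misses the remaining region (no effect) — 1 connected region. The result has 1 disconnected region.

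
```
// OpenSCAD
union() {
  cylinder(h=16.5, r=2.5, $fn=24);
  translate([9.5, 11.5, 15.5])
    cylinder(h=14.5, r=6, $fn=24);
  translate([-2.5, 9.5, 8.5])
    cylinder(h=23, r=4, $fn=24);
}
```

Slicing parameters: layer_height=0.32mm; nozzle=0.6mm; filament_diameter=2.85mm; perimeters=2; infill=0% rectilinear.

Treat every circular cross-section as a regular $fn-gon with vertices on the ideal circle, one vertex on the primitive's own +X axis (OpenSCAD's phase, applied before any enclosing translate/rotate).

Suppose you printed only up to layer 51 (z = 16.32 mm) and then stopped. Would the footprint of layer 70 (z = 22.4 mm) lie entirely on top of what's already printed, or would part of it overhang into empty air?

Compare the two slices. At z = 16.32: the r=2.5 cylinder gives a regular 24-gon of circumradius 2.5 (constant along its height) (area = (24/2)·2.500²·sin(360°/24) = 19.41 mm²); the r=6 cylinder at (9.5, 11.5) contributes a regular 24-gon of circumradius 6 (area = (24/2)·6.000²·sin(360°/24) = 111.81 mm²); the cylinder at (-2.5, 9.5): section is a regular 24-gon, circumradius r=4 (area = (24/2)·4.000²·sin(360°/24) = 49.69 mm²); Taking the union: the 3 present regions are separate (no shared area or edge), so areas and boundary lengths simply add and each stays a separate island — area = 180.91 mm². At z = 22.4: the cylinder is absent (z outside [0, 16.5]); the r=6 cylinder at (9.5, 11.5) contributes a regular 24-gon of circumradius 6 (area = (24/2)·6.000²·sin(360°/24) = 111.81 mm²); the cylinder at (-2.5, 9.5): section is a regular 24-gon, circumradius r=4 (area = (24/2)·4.000²·sin(360°/24) = 49.69 mm²); Combining (union): the 2 present regions are separate (no shared area or edge), so areas and boundary lengths simply add and each stays a separate island — area = 161.50 mm². Checking containment: the cross-section at z = 22.4 is a subset of the cross-section at z = 16.32.

entirely on top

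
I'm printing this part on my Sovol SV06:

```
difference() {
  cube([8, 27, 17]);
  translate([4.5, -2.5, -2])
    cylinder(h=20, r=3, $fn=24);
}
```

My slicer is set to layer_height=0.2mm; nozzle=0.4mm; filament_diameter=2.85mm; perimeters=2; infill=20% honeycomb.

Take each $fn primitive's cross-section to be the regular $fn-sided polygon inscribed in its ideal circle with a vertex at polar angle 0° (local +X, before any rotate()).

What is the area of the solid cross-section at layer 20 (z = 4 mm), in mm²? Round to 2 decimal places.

214.93 mm²

At z = 4 mm: the cube is present — its section is the full 8×27 rectangle (area 216.00 mm²); the r=3 cylinder at (4.5, -2.5) gives a regular 24-gon of circumradius 3 (constant along its height) (area = (24/2)·3.000²·sin(360°/24) = 27.95 mm²); Taking the first minus the rest: starting from the 8×27 cube (216.00 mm²), the r=3 cylinder at (4.5, -2.5) partially overlaps it — only the 1.07 mm² overlap (of its 27.95 mm²) is removed, clipping the outline — area = 214.93 mm². Overall, the cross-section is a single solid region. Net area = 214.93 mm².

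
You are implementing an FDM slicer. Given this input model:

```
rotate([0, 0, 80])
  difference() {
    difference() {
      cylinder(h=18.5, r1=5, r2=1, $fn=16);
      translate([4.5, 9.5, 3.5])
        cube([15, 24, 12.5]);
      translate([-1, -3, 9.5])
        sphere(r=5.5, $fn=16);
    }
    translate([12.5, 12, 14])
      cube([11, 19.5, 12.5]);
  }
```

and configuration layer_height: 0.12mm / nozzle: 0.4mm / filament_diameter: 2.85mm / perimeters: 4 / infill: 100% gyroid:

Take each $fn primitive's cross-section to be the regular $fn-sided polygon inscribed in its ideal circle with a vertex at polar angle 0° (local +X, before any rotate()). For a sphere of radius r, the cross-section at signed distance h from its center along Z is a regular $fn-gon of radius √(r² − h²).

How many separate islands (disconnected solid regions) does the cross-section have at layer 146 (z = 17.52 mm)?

At z = 17.52 mm: the cone (r1=5→r2=1) has section circumradius 1.212 here — a regular 16-gon; the cube at (4.5, 9.5) is not intersected at this z (z outside [3.5, 16]); the sphere at (-1, -3) does not reach this height (|z−center|=8.020 > r=5.5); Subtracting the remaining from the first: none of the subtracted shapes is present at this height, so the cone is unchanged — 1 connected region; the cube at (12.5, 12) (footprint 11×19.5) is included at this height; Taking the first minus the rest: starting from the result so far, the 11×19.5 cube at (12.5, 12) misses the remaining region (no effect) — 1 connected region; (rotated 80° about Z; rotation is an isometry so areas/perimeters/island counts are preserved). Overall, the cross-section is a single solid region. Island count = 1.

1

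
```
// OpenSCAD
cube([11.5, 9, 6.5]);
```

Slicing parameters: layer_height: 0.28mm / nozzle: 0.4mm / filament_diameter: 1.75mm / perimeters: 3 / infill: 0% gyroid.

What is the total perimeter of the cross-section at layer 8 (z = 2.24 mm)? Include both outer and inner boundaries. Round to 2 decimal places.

At z = 2.24 mm: the cube (footprint 11.5×9) is included at this height (perimeter 41.00 mm). Overall, the cross-section is a single solid region. Total boundary length (outer) = 41.00 mm.

41.00 mm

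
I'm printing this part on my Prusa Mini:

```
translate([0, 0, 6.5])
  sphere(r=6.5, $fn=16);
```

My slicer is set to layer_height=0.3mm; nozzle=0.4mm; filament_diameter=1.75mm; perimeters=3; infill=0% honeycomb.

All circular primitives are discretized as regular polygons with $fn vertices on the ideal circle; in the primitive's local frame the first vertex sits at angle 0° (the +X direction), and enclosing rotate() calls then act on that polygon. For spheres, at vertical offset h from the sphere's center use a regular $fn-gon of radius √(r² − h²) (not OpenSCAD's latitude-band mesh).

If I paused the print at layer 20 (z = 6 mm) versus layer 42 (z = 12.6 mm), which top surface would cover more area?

layer 20 (z = 6 mm)

Layer 20 (z = 6): the sphere: section is a regular 16-gon, circumradius = √(r²−h²) = √(6.5²−0.5²) = 6.481 (area = (16/2)·6.481²·sin(360°/16) = 128.58 mm²). So its area = 128.58 mm². Layer 42 (z = 12.6): the r=6.5 sphere slices to a regular 16-gon of circumradius 2.245 (√(r²−h²) with h=6.1 from center) (area = (16/2)·2.245²·sin(360°/16) = 15.43 mm²). So its area = 15.43 mm². Layer 20 is larger (128.58 vs 15.43 mm²).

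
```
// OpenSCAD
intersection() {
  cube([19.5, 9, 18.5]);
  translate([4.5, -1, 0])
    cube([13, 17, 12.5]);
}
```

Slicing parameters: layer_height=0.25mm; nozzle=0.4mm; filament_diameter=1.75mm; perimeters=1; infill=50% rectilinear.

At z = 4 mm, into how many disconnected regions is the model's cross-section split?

At z = 4 mm: the cube is present — its section is the full 19.5×9 rectangle; the cube at (4.5, -1) is present — its section is the full 13×17 rectangle; After intersecting: the 13×17 cube at (4.5, -1) partially overlaps the 19.5×9 cube; clipping to the common part keeps 117.00 mm² — 1 connected region. The result has 1 disconnected region.

1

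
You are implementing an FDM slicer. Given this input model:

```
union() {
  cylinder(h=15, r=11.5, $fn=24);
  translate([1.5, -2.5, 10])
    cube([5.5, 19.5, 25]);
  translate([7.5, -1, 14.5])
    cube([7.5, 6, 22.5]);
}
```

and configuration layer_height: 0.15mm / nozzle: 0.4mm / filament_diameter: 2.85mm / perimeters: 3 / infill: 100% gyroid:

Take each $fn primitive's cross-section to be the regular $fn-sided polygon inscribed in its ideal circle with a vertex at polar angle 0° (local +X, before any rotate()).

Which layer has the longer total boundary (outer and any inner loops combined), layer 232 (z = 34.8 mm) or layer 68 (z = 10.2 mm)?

layer 68 (z = 10.2 mm)

Layer 232 (z = 34.8): the cylinder does not reach this height (z outside [0, 15]); the 5.5×19.5 cube at (1.5, -2.5) contributes its full rectangle (perimeter 50.00 mm); the 7.5×6 cube at (7.5, -1) contributes its full rectangle (perimeter 27.00 mm); Taking the union: the 2 present regions are separate (no shared area or edge), so areas and boundary lengths simply add and each stays a separate island — boundary = 77.00 mm. So its perimeter = 77.00 mm. Layer 68 (z = 10.2): the cylinder: section is a regular 24-gon, circumradius r=11.5 (perimeter = 2·24·11.500·sin(180°/24) = 72.05 mm); the cube at (1.5, -2.5) is present — its section is the full 5.5×19.5 rectangle (perimeter 50.00 mm); the cube at (7.5, -1) is absent (z outside [14.5, 37]); Combining (union): the regions partially overlap (shared area 71.36 mm²), so the edge portions inside another operand are dropped and the merged outline is re-measured after clipping — boundary = 85.18 mm. So its perimeter = 85.18 mm. Layer 68 is larger (85.18 vs 77.00 mm).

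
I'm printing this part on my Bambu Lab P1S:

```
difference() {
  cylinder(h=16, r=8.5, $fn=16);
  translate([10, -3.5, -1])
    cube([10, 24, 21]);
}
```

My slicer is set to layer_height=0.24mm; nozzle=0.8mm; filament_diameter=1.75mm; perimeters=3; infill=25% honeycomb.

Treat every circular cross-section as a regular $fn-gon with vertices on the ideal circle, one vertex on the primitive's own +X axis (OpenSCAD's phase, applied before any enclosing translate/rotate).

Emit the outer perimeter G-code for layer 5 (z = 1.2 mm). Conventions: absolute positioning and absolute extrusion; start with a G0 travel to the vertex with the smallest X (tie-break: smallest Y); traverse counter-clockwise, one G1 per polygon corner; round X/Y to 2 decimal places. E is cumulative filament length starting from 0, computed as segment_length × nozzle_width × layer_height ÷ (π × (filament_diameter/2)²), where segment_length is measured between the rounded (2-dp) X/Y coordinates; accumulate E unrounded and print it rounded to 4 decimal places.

G0 X-8.50 Y0.00 Z1.20
G1 X-7.85 Y-3.25 E0.2646
G1 X-6.01 Y-6.01 E0.5294
G1 X-3.25 Y-7.85 E0.7941
G1 X0.00 Y-8.50 E1.0587
G1 X3.25 Y-7.85 E1.3233
G1 X6.01 Y-6.01 E1.5881
G1 X7.85 Y-3.25 E1.8528
G1 X8.50 Y0.00 E2.1174
G1 X7.85 Y3.25 E2.3820
G1 X6.01 Y6.01 E2.6468
G1 X3.25 Y7.85 E2.9115
G1 X0.00 Y8.50 E3.1761
G1 X-3.25 Y7.85 E3.4407
G1 X-6.01 Y6.01 E3.7055
G1 X-7.85 Y3.25 E3.9703
G1 X-8.50 Y0.00 E4.2348

At z = 1.2 mm: the r=8.5 cylinder contributes a regular 16-gon of circumradius 8.5; the 10×24 cube at (10, -3.5) contributes its full rectangle; After the difference (first − rest): starting from the r=8.5 cylinder, the 10×24 cube at (10, -3.5) misses the remaining region (no effect) — 1 connected region. The outline is a single polygon with 16 vertices. Extrusion per mm of travel: 0.8 × 0.24 / (π × 0.875²) = 0.079824. Accumulating E over each segment gives final E = 4.2348.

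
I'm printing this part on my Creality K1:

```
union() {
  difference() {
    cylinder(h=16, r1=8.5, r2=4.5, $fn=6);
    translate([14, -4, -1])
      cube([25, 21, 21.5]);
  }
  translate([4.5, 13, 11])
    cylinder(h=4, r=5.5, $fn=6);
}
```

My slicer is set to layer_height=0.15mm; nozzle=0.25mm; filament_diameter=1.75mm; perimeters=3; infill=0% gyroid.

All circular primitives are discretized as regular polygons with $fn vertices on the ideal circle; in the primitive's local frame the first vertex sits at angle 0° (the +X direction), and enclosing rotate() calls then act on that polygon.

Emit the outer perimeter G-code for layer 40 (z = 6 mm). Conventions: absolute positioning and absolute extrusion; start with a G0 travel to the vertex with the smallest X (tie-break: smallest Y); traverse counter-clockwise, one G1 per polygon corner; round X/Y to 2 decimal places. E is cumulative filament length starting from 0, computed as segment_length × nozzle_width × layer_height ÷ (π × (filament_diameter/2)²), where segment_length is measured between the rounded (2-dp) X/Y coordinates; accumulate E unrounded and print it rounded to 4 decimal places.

G0 X-7.00 Y0.00 Z6.00
G1 X-3.50 Y-6.06 E0.1091
G1 X3.50 Y-6.06 E0.2182
G1 X7.00 Y0.00 E0.3273
G1 X3.50 Y6.06 E0.4365
G1 X-3.50 Y6.06 E0.5456
G1 X-7.00 Y0.00 E0.6547

At z = 6 mm: the cone (r1=8.5→r2=4.5) has section circumradius 7.000 here — a regular 6-gon; the cube at (14, -4) is present — its section is the full 25×21 rectangle; After the difference (first − rest): starting from the cone, the 25×21 cube at (14, -4) misses the remaining region (no effect) — 1 connected region; the cylinder at (4.5, 13) is not intersected at this z (z outside [11, 15]); Merging all regions: only the result so far is present, so the union is just that shape — 1 connected region. The outline is a single polygon with 6 vertices. Extrusion per mm of travel: 0.25 × 0.15 / (π × 0.875²) = 0.015591. Accumulating E over each segment gives final E = 0.6547.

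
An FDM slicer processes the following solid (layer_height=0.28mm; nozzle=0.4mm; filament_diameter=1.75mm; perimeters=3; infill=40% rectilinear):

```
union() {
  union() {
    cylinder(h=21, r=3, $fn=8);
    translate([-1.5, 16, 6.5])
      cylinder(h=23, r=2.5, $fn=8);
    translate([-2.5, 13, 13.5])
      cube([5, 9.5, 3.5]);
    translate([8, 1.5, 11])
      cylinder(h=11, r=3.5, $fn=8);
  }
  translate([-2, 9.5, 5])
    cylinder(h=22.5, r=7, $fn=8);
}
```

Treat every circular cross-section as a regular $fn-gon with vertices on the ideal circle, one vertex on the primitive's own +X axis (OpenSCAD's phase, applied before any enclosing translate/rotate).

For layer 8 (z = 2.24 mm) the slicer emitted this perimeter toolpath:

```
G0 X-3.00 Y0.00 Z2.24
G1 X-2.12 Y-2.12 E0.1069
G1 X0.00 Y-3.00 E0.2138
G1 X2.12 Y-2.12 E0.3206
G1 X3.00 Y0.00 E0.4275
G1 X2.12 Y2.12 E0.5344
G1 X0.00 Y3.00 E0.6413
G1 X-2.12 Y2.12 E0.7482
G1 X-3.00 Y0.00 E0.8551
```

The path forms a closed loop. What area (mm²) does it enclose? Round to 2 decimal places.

Apply the shoelace formula to the sequence of (X, Y) vertices; enclosed area = 25.44 mm².

25.44 mm²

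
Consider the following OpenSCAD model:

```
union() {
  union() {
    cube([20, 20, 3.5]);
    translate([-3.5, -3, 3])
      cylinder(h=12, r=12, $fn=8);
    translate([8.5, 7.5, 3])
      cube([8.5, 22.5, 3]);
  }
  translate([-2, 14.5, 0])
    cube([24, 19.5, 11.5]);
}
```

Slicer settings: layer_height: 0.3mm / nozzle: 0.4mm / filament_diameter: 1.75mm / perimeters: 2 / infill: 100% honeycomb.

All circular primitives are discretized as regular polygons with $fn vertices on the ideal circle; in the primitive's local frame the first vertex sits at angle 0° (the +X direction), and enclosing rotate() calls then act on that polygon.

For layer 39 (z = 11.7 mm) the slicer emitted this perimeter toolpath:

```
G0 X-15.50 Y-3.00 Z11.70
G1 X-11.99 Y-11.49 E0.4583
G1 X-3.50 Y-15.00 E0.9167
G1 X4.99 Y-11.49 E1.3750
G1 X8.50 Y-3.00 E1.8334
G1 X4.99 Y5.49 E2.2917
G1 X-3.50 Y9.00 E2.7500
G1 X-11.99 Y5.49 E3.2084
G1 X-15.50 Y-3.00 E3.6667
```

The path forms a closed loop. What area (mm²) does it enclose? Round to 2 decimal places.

Apply the shoelace formula to the sequence of (X, Y) vertices; enclosed area = 407.52 mm².

407.52 mm²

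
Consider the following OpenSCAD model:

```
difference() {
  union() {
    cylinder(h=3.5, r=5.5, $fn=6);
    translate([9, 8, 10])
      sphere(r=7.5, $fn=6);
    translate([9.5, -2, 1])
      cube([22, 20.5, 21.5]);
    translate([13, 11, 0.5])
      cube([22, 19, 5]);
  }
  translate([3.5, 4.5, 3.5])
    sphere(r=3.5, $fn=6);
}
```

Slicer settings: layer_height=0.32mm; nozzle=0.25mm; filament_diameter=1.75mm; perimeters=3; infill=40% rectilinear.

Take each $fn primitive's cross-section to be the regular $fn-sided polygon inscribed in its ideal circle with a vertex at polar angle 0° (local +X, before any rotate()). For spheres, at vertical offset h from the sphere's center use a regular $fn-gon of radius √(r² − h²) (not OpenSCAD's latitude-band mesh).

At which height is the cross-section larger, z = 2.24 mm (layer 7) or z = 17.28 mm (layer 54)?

layer 7 (z = 2.24 mm)

Layer 7 (z = 2.24): the r=5.5 cylinder gives a regular 6-gon of circumradius 5.5 (constant along its height) (area = (6/2)·5.500²·sin(360°/6) = 78.59 mm²); the sphere at (9, 8) is not intersected at this z (|z−center|=7.760 > r=7.5); the cube at (9.5, -2) (footprint 22×20.5) is included at this height (area 451.00 mm²); the cube at (13, 11) is present — its section is the full 22×19 rectangle (area 418.00 mm²); Combining (union): the regions partially overlap — summed areas 947.59 mm² minus the doubly-counted overlap 138.75 mm² gives 808.84 mm² — area = 808.84 mm²; the r=3.5 sphere at (3.5, 4.5) slices to a regular 6-gon of circumradius 3.265 (√(r²−h²) with h=1.26 from center) (area = (6/2)·3.265²·sin(360°/6) = 27.70 mm²); Subtracting the remaining from the first: starting from the result so far (808.84 mm²), the r=3.5 sphere at (3.5, 4.5) partially overlaps it — only the 8.20 mm² overlap (of its 27.70 mm²) is removed, clipping the outline — area = 800.64 mm². So its area = 800.64 mm². Layer 54 (z = 17.28): the cylinder is not intersected at this z (z outside [0, 3.5]); the sphere at (9, 8): section is a regular 6-gon, circumradius = √(r²−h²) = √(7.5²−7.28²) = 1.803 (area = (6/2)·1.803²·sin(360°/6) = 8.45 mm²); the cube at (9.5, -2) (footprint 22×20.5) is included at this height (area 451.00 mm²); the cube at (13, 11) does not reach this height (z outside [0.5, 5.5]); Taking the union: the regions partially overlap — summed areas 459.45 mm² minus the doubly-counted overlap 2.66 mm² gives 456.79 mm² — area = 456.79 mm²; the sphere at (3.5, 4.5) is absent (|z−center|=13.780 > r=3.5); After the difference (first − rest): none of the subtracted shapes is present at this height, so the result so far is unchanged — area = 456.79 mm². So its area = 456.79 mm². Layer 7 is larger (800.64 vs 456.79 mm²).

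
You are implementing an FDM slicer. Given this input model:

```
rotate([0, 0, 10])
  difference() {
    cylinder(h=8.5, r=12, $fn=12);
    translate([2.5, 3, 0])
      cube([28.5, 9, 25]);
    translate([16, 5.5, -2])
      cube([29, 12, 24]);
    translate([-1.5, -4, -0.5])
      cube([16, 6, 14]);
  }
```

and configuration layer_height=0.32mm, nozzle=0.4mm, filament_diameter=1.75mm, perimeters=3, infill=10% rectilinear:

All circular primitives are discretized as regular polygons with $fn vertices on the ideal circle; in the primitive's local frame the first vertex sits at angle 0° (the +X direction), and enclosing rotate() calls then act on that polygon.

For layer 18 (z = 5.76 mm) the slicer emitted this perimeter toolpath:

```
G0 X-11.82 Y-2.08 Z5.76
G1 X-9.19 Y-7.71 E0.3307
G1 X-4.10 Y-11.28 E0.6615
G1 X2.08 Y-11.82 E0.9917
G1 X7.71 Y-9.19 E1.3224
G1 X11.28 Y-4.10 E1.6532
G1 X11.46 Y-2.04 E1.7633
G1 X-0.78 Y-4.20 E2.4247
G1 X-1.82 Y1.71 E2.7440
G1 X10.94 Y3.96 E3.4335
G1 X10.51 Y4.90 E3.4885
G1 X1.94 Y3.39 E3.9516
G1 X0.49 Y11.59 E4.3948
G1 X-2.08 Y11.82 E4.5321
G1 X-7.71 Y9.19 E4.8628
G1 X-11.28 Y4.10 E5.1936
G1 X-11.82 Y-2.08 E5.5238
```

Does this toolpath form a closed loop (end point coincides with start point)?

yes

Start point (G0): (-11.82, -2.08). End point (last G1): the path returns to the start — closed.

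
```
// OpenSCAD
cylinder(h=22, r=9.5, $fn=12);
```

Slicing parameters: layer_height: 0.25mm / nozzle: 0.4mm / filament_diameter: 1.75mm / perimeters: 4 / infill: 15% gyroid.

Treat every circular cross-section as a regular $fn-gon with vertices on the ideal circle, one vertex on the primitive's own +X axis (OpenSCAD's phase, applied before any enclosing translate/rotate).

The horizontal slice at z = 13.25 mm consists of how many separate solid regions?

At z = 13.25 mm: the r=9.5 cylinder contributes a regular 12-gon of circumradius 9.5. The result has 1 disconnected region.

1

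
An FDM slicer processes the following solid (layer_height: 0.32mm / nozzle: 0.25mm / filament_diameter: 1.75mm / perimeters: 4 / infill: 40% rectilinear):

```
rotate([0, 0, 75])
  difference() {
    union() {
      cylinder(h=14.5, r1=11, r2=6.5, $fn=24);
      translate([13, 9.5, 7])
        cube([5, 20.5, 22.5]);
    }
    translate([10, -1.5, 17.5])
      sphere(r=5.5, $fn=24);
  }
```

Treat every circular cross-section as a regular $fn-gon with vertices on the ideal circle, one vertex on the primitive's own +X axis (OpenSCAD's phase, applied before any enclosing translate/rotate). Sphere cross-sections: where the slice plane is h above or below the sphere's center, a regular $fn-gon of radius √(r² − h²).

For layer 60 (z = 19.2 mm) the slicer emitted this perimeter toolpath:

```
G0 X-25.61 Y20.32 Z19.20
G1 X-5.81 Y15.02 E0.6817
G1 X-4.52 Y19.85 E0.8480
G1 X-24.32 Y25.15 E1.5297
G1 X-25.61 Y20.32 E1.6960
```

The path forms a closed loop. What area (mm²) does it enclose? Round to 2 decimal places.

Apply the shoelace formula to the sequence of (X, Y) vertices; enclosed area = 102.47 mm².

102.47 mm²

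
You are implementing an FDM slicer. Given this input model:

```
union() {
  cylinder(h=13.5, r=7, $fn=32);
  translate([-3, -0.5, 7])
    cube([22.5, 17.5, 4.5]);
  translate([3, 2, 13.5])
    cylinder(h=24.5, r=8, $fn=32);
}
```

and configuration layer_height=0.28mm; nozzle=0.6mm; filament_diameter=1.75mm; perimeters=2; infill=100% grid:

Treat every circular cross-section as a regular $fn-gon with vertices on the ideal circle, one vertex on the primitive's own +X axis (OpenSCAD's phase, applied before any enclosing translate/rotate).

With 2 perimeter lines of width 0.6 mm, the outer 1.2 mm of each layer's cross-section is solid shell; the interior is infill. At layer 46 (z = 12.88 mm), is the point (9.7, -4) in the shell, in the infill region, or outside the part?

At z = 12.88 mm: the cylinder: section is a regular 32-gon, circumradius r=7; the cube at (-3, -0.5) is not intersected at this z (z outside [7, 11.5]); the cylinder at (3, 2) is absent (z outside [13.5, 38]); Combining (union): only the r=7 cylinder is present, so the union is just that shape — 1 connected region. Overall, the cross-section is a single solid region. The nearest boundary edge runs (5.82, -3.89)→(6.47, -2.68); distance from the point to it = 3.49 mm. The point is not inside any of the regions above, so it lies outside the cross-section (3.49 mm from the nearest boundary).

outside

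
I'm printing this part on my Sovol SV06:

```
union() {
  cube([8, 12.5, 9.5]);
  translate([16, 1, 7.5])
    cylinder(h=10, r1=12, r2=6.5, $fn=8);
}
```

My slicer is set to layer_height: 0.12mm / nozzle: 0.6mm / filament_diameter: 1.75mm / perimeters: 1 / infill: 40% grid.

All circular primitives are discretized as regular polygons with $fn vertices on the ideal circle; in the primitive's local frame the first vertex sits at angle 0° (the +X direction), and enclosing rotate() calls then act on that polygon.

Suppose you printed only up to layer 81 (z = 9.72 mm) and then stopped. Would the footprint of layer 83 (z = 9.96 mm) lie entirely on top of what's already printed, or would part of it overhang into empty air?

entirely on top

Compare the two slices. At z = 9.72: the cube does not reach this height (z outside [0, 9.5]); the cone at (16, 1): at t=0.222 of its height the radius interpolates to r₁+(r₂−r₁)t = 10.779, giving a regular 8-gon of that circumradius (area = (8/2)·10.779²·sin(360°/8) = 328.63 mm²); Merging all regions: only the cone at (16, 1) is present, so the union is just that shape — area = 328.63 mm². At z = 9.96: the cube is absent (z outside [0, 9.5]); the cone at (16, 1) contributes a regular 8-gon of circumradius 10.647 (interpolated between r1=12 and r2=6.5 at t=0.246) (area = (8/2)·10.647²·sin(360°/8) = 320.63 mm²); Merging all regions: only the cone at (16, 1) is present, so the union is just that shape — area = 320.63 mm². Checking containment: the cross-section at z = 9.96 is a subset of the cross-section at z = 9.72.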